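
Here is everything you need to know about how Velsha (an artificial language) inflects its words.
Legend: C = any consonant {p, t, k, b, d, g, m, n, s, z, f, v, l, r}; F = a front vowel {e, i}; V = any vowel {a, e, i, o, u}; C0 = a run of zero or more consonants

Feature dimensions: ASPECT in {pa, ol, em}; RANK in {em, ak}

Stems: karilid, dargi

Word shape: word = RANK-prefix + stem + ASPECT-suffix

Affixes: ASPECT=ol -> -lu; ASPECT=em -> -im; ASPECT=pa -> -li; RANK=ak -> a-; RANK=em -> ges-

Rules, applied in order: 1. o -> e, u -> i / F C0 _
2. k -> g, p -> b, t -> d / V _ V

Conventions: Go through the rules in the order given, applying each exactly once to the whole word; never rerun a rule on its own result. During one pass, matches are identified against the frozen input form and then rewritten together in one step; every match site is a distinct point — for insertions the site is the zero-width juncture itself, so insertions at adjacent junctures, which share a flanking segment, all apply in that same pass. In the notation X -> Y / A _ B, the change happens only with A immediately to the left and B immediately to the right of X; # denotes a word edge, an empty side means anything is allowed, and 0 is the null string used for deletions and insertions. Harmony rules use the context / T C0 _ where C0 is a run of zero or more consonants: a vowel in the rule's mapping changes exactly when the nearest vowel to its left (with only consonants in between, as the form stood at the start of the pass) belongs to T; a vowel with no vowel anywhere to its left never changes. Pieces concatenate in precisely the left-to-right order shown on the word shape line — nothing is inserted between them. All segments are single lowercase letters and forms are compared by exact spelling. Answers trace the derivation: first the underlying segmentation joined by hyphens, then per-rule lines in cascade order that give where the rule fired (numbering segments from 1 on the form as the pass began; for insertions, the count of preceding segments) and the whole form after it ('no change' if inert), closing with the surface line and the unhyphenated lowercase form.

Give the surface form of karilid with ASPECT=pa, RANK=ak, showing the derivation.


underlying: a-karilid-li
1. o -> e, u -> i / F C0 _: no change
2. k -> g, p -> b, t -> d / V _ V: fires at position(s) 2: agarilidli
surface: agarilidli


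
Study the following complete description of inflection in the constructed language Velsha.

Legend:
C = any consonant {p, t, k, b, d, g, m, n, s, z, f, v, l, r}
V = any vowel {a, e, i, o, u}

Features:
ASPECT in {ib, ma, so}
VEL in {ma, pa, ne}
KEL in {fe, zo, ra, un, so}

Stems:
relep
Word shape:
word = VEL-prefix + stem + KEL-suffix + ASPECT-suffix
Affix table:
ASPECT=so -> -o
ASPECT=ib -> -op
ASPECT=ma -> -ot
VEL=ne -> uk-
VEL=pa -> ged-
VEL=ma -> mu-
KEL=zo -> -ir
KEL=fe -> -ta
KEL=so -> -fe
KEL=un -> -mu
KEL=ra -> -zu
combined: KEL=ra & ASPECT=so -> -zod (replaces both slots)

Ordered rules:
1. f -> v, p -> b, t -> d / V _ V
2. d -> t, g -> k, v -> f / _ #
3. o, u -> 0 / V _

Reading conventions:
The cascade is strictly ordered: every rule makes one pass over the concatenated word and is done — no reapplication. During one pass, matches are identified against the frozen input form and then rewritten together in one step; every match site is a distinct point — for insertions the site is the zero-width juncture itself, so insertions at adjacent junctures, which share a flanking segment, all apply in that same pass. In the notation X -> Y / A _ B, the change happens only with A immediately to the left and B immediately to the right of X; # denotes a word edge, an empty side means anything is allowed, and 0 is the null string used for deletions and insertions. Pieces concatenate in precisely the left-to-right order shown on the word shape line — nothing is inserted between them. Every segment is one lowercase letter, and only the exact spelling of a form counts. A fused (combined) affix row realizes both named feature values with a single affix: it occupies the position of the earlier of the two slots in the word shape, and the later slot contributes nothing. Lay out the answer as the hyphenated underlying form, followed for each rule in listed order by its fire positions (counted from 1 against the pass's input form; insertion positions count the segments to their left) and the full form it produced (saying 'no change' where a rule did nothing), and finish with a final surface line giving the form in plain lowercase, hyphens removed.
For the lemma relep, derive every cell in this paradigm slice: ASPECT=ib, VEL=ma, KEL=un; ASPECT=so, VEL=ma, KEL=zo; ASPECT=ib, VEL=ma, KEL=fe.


cell ASPECT=ib, VEL=ma, KEL=un:
underlying: mu-relep-mu-op
1. f -> v, p -> b, t -> d / V _ V: no change
2. d -> t, g -> k, v -> f / _ #: no change
3. o, u -> 0 / V _: fires at position(s) 10: murelepmup
surface: murelepmup

cell ASPECT=so, VEL=ma, KEL=zo:
underlying: mu-relep-ir-o
1. f -> v, p -> b, t -> d / V _ V: fires at position(s) 7: murelebiro
2. d -> t, g -> k, v -> f / _ #: no change
3. o, u -> 0 / V _: no change
surface: murelebiro

cell ASPECT=ib, VEL=ma, KEL=fe:
underlying: mu-relep-ta-op
1. f -> v, p -> b, t -> d / V _ V: no change
2. d -> t, g -> k, v -> f / _ #: no change
3. o, u -> 0 / V _: fires at position(s) 10: mureleptap
surface: mureleptap


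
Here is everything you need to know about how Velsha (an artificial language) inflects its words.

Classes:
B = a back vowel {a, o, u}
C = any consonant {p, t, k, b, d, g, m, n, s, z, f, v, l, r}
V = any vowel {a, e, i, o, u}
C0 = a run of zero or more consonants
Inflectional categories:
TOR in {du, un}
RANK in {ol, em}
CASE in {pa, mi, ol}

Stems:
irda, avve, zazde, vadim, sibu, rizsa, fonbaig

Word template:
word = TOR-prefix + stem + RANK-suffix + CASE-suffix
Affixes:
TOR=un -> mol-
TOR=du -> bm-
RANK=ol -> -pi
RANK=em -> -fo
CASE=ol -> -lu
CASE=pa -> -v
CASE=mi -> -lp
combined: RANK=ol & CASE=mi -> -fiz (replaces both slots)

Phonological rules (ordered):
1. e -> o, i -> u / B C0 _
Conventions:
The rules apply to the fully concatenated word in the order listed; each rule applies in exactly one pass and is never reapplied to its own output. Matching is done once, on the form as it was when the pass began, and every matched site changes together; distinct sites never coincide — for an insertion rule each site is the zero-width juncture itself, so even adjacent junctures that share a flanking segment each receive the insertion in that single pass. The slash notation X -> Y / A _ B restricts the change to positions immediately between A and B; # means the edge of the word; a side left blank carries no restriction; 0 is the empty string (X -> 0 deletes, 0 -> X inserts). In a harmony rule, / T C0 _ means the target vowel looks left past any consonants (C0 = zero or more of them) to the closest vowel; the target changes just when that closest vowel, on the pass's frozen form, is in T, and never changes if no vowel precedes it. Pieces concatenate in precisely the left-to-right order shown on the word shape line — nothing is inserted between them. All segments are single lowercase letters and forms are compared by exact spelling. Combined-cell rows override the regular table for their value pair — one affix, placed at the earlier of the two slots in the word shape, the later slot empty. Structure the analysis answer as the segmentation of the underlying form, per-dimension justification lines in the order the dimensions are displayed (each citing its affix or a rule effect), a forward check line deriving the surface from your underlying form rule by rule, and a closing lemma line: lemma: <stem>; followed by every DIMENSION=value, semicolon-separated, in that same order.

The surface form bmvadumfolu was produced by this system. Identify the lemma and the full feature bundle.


underlying: bm-vadim-fo-lu
TOR=du - signalled by the affix bm-
RANK=em - signalled by the affix -fo
CASE=ol - signalled by the affix -lu
check: bmvadimfolu -> bmvadumfolu
lemma: vadim; TOR=du; RANK=em; CASE=ol


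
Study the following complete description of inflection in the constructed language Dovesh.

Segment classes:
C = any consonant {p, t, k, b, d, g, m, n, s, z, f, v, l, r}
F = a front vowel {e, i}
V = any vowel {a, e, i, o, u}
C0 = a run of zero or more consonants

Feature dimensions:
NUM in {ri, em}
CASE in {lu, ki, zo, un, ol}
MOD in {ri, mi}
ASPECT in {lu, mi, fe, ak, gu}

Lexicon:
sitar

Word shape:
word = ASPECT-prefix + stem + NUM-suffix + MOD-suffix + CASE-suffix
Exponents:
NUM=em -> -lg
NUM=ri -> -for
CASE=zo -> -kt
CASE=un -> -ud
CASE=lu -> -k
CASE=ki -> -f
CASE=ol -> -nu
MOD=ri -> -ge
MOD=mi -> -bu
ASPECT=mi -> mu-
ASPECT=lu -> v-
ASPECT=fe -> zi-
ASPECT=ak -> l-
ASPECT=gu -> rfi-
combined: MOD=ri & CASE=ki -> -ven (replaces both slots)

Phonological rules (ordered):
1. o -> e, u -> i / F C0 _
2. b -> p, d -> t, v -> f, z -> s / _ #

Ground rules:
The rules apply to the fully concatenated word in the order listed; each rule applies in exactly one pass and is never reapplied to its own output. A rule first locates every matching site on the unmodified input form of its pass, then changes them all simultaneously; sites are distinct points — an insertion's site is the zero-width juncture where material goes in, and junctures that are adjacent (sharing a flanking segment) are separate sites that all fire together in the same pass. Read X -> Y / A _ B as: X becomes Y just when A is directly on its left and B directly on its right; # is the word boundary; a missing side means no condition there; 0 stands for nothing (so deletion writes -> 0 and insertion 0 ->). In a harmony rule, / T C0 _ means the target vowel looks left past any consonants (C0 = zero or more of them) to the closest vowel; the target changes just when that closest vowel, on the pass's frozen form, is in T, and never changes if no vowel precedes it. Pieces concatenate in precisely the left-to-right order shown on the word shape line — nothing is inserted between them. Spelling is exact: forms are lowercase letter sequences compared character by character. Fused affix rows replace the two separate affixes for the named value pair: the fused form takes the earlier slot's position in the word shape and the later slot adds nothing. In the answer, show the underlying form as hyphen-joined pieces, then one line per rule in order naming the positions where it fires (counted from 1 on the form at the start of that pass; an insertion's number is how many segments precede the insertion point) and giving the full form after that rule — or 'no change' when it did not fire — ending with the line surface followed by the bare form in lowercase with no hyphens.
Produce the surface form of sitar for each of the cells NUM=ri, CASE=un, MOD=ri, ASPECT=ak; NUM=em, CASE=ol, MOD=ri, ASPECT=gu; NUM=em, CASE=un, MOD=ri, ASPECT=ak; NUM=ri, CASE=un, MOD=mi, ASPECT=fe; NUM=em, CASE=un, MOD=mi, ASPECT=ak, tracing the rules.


cell NUM=ri, CASE=un, MOD=ri, ASPECT=ak:
underlying: l-sitar-for-ge-ud
1. o -> e, u -> i / F C0 _: fires at position(s) 12: lsitarforgeid
2. b -> p, d -> t, v -> f, z -> s / _ #: fires at position(s) 13: lsitarforgeit
surface: lsitarforgeit

cell NUM=em, CASE=ol, MOD=ri, ASPECT=gu:
underlying: rfi-sitar-lg-ge-nu
1. o -> e, u -> i / F C0 _: fires at position(s) 14: rfisitarlggeni
2. b -> p, d -> t, v -> f, z -> s / _ #: no change
surface: rfisitarlggeni

cell NUM=em, CASE=un, MOD=ri, ASPECT=ak:
underlying: l-sitar-lg-ge-ud
1. o -> e, u -> i / F C0 _: fires at position(s) 11: lsitarlggeid
2. b -> p, d -> t, v -> f, z -> s / _ #: fires at position(s) 12: lsitarlggeit
surface: lsitarlggeit

cell NUM=ri, CASE=un, MOD=mi, ASPECT=fe:
underlying: zi-sitar-for-bu-ud
1. o -> e, u -> i / F C0 _: no change
2. b -> p, d -> t, v -> f, z -> s / _ #: fires at position(s) 14: zisitarforbuut
surface: zisitarforbuut

cell NUM=em, CASE=un, MOD=mi, ASPECT=ak:
underlying: l-sitar-lg-bu-ud
1. o -> e, u -> i / F C0 _: no change
2. b -> p, d -> t, v -> f, z -> s / _ #: fires at position(s) 12: lsitarlgbuut
surface: lsitarlgbuut


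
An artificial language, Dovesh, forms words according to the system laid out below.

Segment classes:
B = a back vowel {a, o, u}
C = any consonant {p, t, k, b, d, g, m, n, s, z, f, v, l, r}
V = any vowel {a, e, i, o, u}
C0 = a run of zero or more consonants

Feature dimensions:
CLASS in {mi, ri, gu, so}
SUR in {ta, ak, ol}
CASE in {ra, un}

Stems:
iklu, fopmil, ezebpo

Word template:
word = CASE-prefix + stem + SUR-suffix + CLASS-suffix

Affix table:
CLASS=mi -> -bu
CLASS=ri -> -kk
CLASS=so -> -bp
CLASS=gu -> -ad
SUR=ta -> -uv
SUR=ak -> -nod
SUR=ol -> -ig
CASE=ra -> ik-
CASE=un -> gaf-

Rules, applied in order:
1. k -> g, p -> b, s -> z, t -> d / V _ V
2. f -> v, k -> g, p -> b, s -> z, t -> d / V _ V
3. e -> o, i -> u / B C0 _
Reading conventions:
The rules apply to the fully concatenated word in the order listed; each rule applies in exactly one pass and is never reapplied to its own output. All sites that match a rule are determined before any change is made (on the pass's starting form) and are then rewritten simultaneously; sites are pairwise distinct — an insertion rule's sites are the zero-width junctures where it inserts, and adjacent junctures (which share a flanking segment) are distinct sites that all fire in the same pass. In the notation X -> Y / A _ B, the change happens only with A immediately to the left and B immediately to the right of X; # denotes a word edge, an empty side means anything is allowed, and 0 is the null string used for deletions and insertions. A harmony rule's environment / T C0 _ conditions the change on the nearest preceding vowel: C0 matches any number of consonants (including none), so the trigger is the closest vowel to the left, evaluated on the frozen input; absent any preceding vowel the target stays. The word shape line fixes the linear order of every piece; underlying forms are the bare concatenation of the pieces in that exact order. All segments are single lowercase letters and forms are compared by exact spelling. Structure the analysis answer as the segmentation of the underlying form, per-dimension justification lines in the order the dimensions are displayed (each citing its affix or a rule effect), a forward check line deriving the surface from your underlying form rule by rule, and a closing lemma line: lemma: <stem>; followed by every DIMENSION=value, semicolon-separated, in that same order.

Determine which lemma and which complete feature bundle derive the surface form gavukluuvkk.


underlying: gaf-iklu-uv-kk
CLASS=ri - signalled by the affix -kk
SUR=ta - signalled by the affix -uv
CASE=un - signalled by the affix gaf-
check: gafikluuvkk -> gafikluuvkk -> gavikluuvkk -> gavukluuvkk
lemma: iklu; CLASS=ri; SUR=ta; CASE=un


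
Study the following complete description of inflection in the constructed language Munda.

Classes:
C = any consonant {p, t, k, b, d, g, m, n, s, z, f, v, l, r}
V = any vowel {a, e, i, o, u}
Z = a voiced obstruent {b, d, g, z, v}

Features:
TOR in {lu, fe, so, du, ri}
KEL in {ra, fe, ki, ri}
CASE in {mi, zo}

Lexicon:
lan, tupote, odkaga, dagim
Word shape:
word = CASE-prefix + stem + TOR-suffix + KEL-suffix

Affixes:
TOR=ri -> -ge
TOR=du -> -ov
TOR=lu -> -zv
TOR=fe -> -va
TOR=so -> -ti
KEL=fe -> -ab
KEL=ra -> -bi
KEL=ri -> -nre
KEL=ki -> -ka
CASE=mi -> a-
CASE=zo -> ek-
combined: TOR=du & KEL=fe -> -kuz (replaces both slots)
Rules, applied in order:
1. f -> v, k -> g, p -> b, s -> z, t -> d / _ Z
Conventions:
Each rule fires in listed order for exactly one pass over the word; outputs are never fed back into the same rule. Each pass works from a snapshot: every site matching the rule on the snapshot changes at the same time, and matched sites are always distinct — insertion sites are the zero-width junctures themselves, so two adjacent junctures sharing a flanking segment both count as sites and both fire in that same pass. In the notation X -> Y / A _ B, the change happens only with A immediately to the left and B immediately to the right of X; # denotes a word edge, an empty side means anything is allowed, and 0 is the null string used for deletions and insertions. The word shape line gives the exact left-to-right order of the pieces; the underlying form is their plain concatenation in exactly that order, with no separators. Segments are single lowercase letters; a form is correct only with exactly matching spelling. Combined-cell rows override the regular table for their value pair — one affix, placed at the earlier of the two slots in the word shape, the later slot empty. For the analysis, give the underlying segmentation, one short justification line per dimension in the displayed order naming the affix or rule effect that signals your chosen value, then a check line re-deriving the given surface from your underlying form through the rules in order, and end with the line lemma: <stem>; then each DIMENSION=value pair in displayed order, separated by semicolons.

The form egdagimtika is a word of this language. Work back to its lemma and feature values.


underlying: ek-dagim-ti-ka
TOR=so - signalled by the affix -ti
KEL=ki - signalled by the affix -ka
CASE=zo - signalled by the affix ek-
check: ekdagimtika -> egdagimtika
lemma: dagim; TOR=so; KEL=ki; CASE=zo


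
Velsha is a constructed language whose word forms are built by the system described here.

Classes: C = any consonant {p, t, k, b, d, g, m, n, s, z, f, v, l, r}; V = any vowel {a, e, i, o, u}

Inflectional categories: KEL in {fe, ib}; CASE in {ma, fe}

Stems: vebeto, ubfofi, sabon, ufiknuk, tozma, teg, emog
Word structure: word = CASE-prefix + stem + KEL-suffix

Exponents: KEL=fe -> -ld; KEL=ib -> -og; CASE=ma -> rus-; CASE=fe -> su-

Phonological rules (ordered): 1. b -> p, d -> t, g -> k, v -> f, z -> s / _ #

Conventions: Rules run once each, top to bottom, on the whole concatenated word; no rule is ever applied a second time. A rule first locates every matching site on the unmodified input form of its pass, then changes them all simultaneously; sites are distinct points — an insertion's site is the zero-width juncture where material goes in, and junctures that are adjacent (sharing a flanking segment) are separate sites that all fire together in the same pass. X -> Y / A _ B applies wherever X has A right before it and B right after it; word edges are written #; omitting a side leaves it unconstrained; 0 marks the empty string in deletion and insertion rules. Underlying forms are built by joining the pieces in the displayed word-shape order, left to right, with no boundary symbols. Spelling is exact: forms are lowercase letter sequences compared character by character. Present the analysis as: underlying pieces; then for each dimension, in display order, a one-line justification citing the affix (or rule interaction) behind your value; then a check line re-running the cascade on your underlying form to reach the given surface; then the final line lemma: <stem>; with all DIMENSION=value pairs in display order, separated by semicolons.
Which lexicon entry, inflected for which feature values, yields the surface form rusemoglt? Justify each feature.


underlying: rus-emog-ld
KEL=fe - signalled by the affix -ld
CASE=ma - signalled by the affix rus-
check: rusemogld -> rusemoglt
lemma: emog; KEL=fe; CASE=ma


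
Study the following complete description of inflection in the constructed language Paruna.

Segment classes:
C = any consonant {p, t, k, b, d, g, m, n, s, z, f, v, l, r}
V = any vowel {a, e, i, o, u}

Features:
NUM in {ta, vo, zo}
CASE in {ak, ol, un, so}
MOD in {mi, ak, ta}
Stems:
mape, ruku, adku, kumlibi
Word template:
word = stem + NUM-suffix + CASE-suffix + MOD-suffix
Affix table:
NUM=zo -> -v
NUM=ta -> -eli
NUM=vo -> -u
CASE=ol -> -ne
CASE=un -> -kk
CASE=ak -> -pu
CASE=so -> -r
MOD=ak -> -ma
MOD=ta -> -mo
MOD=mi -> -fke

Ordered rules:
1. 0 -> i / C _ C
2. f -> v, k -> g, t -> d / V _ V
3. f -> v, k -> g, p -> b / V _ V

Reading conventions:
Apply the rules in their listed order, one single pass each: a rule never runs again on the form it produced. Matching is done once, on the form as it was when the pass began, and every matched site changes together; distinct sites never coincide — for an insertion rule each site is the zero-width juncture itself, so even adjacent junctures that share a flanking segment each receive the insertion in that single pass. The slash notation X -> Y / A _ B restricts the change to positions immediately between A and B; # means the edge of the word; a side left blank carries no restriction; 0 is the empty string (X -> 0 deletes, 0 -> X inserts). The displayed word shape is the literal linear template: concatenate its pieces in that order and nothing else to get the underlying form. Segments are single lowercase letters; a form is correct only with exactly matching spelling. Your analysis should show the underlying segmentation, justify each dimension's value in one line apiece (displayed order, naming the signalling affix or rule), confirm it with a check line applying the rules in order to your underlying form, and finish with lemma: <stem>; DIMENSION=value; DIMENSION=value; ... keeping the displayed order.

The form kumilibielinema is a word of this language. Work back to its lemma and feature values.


underlying: kumlibi-eli-ne-ma
NUM=ta - signalled by the affix -eli
CASE=ol - signalled by the affix -ne
MOD=ak - signalled by the affix -ma
check: kumlibielinema -> kumilibielinema -> kumilibielinema -> kumilibielinema
lemma: kumlibi; NUM=ta; CASE=ol; MOD=ak


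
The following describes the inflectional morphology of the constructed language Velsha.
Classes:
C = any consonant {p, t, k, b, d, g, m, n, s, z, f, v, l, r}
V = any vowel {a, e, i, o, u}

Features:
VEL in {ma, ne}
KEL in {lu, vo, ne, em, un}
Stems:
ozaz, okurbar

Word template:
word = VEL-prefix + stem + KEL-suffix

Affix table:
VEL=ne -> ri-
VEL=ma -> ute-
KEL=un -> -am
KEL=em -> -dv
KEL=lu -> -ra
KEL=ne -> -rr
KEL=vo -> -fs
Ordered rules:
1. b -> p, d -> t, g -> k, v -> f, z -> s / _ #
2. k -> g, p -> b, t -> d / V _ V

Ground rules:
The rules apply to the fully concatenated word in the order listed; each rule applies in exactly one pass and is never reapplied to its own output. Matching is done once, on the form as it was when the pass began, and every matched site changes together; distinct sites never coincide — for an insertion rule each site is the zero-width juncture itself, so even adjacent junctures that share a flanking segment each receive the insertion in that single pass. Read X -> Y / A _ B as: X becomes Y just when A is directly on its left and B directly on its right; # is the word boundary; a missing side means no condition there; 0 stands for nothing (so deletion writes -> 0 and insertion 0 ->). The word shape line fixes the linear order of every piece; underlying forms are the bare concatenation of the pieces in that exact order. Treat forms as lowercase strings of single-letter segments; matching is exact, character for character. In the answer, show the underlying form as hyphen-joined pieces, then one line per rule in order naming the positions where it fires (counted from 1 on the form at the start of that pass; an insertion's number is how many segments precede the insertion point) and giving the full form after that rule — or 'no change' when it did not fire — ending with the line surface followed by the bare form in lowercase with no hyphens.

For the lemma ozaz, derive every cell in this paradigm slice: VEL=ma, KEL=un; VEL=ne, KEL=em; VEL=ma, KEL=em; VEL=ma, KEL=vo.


cell VEL=ma, KEL=un:
underlying: ute-ozaz-am
1. b -> p, d -> t, g -> k, v -> f, z -> s / _ #: no change
2. k -> g, p -> b, t -> d / V _ V: fires at position(s) 2: udeozazam
surface: udeozazam

cell VEL=ne, KEL=em:
underlying: ri-ozaz-dv
1. b -> p, d -> t, g -> k, v -> f, z -> s / _ #: fires at position(s) 8: riozazdf
2. k -> g, p -> b, t -> d / V _ V: no change
surface: riozazdf

cell VEL=ma, KEL=em:
underlying: ute-ozaz-dv
1. b -> p, d -> t, g -> k, v -> f, z -> s / _ #: fires at position(s) 9: uteozazdf
2. k -> g, p -> b, t -> d / V _ V: fires at position(s) 2: udeozazdf
surface: udeozazdf

cell VEL=ma, KEL=vo:
underlying: ute-ozaz-fs
1. b -> p, d -> t, g -> k, v -> f, z -> s / _ #: no change
2. k -> g, p -> b, t -> d / V _ V: fires at position(s) 2: udeozazfs
surface: udeozazfs


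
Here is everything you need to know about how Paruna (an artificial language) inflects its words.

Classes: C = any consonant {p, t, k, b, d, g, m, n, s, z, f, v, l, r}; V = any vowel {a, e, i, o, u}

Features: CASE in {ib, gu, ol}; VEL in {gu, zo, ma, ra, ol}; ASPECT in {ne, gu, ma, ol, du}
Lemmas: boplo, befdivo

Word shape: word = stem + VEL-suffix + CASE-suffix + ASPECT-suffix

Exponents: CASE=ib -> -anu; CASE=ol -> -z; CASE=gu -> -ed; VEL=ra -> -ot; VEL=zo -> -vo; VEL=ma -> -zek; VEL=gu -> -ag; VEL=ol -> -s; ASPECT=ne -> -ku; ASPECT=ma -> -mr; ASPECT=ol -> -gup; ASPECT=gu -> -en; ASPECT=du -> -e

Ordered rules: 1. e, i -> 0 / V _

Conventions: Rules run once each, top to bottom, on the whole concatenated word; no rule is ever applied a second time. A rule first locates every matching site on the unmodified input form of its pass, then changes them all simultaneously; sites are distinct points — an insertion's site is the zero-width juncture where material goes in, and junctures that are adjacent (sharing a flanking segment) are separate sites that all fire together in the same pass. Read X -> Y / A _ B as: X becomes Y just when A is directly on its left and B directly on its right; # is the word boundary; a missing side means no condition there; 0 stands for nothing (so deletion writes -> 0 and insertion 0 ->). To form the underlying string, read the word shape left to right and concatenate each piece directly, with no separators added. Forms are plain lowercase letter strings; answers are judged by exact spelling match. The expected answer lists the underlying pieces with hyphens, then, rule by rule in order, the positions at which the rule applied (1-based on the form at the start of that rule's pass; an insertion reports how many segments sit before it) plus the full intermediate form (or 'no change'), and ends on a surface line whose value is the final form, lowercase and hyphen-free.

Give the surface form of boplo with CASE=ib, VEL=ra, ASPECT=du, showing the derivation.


underlying: boplo-ot-anu-e
1. e, i -> 0 / V _: fires at position(s) 11: boplootanu
surface: boplootanu


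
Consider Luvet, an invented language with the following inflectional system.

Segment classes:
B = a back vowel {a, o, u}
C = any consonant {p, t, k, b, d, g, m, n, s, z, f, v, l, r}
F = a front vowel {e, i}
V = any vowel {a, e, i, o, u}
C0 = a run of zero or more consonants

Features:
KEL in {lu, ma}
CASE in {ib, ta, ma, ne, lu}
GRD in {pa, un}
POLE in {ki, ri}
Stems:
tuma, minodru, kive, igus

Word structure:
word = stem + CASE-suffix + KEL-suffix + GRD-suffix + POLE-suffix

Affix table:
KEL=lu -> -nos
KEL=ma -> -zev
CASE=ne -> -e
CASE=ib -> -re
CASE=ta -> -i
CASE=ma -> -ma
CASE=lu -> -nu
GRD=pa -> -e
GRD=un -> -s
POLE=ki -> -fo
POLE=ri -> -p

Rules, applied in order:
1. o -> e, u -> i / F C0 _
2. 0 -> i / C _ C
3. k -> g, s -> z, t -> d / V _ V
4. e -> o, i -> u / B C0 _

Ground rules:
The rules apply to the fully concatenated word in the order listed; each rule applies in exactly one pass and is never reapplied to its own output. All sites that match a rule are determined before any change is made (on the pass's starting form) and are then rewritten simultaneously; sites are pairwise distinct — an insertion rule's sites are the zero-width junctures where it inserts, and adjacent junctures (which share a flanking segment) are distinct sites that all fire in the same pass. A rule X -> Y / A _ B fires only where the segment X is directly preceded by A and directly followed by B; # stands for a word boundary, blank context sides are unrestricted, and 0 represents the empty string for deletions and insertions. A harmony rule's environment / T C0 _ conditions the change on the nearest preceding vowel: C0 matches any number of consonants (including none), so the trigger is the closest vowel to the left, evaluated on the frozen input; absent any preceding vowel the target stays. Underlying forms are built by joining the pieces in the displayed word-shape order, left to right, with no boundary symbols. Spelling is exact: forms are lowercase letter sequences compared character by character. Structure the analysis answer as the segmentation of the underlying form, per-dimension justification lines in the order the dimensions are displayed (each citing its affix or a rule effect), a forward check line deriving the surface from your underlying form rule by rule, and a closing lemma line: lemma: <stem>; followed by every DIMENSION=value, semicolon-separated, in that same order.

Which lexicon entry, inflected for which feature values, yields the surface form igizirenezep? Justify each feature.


underlying: igus-re-nos-e-p
KEL=lu - signalled by the affix -nos
CASE=ib - signalled by the affix -re
GRD=pa - signalled by the affix -e
POLE=ri - signalled by the affix -p
check: igusrenosep -> igisrenesep -> igisirenesep -> igizirenezep -> igizirenezep
lemma: igus; KEL=lu; CASE=ib; GRD=pa; POLE=ri


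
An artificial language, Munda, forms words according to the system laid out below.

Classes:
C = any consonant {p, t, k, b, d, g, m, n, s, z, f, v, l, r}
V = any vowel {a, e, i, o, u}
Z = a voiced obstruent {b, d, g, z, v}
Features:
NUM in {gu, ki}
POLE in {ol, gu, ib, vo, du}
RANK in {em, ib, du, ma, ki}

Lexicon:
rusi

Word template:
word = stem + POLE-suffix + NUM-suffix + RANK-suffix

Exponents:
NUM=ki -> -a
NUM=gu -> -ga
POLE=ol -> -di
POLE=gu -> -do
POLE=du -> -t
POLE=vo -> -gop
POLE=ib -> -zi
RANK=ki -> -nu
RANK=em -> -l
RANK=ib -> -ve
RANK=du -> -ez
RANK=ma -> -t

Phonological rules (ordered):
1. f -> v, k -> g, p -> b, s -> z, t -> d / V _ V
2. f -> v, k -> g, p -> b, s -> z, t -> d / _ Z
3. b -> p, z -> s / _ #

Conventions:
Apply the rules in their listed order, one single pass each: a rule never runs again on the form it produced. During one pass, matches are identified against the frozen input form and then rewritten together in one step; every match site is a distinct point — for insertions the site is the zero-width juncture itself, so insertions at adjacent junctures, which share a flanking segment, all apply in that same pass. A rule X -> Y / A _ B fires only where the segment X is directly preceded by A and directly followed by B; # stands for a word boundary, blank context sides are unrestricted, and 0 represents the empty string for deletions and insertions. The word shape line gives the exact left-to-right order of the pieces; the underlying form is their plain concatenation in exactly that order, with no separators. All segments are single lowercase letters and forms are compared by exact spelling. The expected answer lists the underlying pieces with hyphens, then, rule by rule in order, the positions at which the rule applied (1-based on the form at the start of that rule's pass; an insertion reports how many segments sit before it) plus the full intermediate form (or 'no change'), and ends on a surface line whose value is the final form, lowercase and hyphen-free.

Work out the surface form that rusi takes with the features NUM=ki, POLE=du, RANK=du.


underlying: rusi-t-a-ez
1. f -> v, k -> g, p -> b, s -> z, t -> d / V _ V: fires at position(s) 3, 5: ruzidaez
2. f -> v, k -> g, p -> b, s -> z, t -> d / _ Z: no change
3. b -> p, z -> s / _ #: fires at position(s) 8: ruzidaes
surface: ruzidaes


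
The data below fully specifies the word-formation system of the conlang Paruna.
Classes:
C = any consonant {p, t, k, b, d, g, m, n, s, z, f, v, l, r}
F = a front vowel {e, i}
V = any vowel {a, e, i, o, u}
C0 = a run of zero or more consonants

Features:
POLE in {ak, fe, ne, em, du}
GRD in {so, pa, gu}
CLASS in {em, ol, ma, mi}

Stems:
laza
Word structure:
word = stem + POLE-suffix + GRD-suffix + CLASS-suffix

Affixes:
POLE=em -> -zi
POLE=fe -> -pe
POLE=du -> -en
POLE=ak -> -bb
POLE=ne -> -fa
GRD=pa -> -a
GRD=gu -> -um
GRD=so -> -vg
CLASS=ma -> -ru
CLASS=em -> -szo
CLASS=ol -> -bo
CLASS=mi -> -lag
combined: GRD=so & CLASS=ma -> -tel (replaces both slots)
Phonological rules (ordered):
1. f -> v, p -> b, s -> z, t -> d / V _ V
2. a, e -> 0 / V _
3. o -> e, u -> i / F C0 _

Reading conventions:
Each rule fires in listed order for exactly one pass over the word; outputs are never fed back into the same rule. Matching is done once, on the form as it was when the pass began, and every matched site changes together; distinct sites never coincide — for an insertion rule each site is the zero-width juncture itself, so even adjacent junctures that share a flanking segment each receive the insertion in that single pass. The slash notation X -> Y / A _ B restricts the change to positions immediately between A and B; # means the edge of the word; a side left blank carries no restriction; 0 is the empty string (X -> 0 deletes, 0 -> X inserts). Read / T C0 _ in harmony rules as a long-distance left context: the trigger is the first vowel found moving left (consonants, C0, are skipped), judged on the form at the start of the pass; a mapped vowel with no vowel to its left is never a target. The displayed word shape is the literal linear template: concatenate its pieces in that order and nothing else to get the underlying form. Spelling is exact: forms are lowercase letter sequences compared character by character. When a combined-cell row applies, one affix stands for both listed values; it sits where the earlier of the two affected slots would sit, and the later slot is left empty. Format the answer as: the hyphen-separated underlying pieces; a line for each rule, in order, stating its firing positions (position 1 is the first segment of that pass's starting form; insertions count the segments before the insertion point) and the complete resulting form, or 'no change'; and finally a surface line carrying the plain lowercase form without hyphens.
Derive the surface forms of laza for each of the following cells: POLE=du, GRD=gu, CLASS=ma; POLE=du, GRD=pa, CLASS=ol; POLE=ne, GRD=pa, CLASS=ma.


cell POLE=du, GRD=gu, CLASS=ma:
underlying: laza-en-um-ru
1. f -> v, p -> b, s -> z, t -> d / V _ V: no change
2. a, e -> 0 / V _: fires at position(s) 5: lazanumru
3. o -> e, u -> i / F C0 _: no change
surface: lazanumru

cell POLE=du, GRD=pa, CLASS=ol:
underlying: laza-en-a-bo
1. f -> v, p -> b, s -> z, t -> d / V _ V: no change
2. a, e -> 0 / V _: fires at position(s) 5: lazanabo
3. o -> e, u -> i / F C0 _: no change
surface: lazanabo

cell POLE=ne, GRD=pa, CLASS=ma:
underlying: laza-fa-a-ru
1. f -> v, p -> b, s -> z, t -> d / V _ V: fires at position(s) 5: lazavaaru
2. a, e -> 0 / V _: fires at position(s) 7: lazavaru
3. o -> e, u -> i / F C0 _: no change
surface: lazavaru


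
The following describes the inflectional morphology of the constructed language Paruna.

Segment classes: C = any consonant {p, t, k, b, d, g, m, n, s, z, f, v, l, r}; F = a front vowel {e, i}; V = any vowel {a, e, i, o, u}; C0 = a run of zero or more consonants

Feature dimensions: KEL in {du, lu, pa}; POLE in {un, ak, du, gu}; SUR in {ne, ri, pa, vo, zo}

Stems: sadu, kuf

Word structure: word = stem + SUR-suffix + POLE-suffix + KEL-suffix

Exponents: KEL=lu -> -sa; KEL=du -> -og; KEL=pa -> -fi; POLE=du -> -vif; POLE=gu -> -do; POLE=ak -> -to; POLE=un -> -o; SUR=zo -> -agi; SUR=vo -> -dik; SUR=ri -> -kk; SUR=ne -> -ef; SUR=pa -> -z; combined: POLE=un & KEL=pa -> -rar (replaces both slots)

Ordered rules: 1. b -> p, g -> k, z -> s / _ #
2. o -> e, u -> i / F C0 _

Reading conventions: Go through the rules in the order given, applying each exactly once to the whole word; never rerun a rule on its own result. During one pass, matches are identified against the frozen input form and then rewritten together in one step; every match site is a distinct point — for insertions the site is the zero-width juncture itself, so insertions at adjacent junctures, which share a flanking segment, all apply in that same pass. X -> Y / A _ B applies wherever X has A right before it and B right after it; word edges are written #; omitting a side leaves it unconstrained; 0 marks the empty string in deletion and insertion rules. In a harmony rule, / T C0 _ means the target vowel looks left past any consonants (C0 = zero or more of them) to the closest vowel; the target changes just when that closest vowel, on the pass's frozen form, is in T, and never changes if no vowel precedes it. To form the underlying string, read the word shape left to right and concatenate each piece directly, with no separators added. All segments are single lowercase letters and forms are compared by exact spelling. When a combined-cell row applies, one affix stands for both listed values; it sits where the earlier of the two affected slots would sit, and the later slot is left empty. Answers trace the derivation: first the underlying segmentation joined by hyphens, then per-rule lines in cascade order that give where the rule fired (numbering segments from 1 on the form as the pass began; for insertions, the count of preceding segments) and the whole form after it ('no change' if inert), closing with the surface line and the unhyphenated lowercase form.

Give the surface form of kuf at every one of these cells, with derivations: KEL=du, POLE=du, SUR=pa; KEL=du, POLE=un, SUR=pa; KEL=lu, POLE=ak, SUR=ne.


cell KEL=du, POLE=du, SUR=pa:
underlying: kuf-z-vif-og
1. b -> p, g -> k, z -> s / _ #: fires at position(s) 9: kufzvifok
2. o -> e, u -> i / F C0 _: fires at position(s) 8: kufzvifek
surface: kufzvifek

cell KEL=du, POLE=un, SUR=pa:
underlying: kuf-z-o-og
1. b -> p, g -> k, z -> s / _ #: fires at position(s) 7: kufzook
2. o -> e, u -> i / F C0 _: no change
surface: kufzook

cell KEL=lu, POLE=ak, SUR=ne:
underlying: kuf-ef-to-sa
1. b -> p, g -> k, z -> s / _ #: no change
2. o -> e, u -> i / F C0 _: fires at position(s) 7: kufeftesa
surface: kufeftesa


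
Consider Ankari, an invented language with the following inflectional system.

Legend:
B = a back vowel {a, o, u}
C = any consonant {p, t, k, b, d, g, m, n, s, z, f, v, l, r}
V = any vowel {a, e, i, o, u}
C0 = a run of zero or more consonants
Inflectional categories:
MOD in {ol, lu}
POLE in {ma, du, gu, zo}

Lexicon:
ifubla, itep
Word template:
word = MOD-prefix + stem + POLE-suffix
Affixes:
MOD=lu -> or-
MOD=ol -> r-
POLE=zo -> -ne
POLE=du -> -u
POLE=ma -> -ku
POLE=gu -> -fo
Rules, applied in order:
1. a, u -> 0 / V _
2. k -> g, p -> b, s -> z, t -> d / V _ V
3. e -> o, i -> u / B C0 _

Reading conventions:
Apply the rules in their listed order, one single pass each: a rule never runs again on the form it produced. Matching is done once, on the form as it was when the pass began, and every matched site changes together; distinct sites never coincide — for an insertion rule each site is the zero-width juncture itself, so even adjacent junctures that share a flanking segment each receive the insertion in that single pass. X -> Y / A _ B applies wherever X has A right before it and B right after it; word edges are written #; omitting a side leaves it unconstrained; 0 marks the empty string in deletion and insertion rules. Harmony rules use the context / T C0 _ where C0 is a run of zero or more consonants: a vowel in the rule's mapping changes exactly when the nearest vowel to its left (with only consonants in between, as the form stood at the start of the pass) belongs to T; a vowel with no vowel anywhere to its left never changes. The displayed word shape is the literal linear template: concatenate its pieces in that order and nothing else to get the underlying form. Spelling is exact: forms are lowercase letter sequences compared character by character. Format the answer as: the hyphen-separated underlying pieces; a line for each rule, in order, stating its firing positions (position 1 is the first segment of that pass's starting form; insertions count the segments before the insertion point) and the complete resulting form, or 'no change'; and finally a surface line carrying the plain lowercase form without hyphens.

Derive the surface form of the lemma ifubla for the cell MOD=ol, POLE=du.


underlying: r-ifubla-u
1. a, u -> 0 / V _: fires at position(s) 8: rifubla
2. k -> g, p -> b, s -> z, t -> d / V _ V: no change
3. e -> o, i -> u / B C0 _: no change
surface: rifubla
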